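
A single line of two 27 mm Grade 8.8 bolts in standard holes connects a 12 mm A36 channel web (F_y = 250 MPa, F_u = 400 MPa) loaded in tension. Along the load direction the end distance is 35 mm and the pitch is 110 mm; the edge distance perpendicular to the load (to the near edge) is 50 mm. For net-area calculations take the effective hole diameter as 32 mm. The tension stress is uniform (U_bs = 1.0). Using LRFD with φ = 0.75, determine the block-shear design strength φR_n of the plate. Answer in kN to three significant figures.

Shear plane L_v = 35 + 1·110 = 145 mm; A_gv = 145 × 12 = 1740 mm².
A_nv = (145 − 1.5·32) × 12 = 1164 mm².
A_nt = (50 − 0.5·32) × 12 = 408 mm².
0.6 F_u A_nv = 279.4 kN; 0.6 F_y A_gv = 261 kN → shear yielding governs the shear term.
R_n = 261 + 1.0 × 400 × 408 / 1000 = 424.2 kN.
Design strength φR_n = 0.75 × 424.2 = 318 kN.

318 kN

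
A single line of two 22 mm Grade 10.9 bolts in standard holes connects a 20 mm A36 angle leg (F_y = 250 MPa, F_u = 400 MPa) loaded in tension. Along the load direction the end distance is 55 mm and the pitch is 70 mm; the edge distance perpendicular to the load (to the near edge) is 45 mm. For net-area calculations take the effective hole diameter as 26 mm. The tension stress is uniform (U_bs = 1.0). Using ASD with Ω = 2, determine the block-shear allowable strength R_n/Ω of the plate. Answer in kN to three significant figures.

Shear plane L_v = 55 + 1·70 = 125 mm; A_gv = 125 × 20 = 2500 mm².
A_nv = (125 − 1.5·26) × 20 = 1720 mm².
A_nt = (45 − 0.5·26) × 20 = 640 mm².
0.6 F_u A_nv = 412.8 kN; 0.6 F_y A_gv = 375 kN → shear yielding governs the shear term.
R_n = 375 + 1.0 × 400 × 640 / 1000 = 631 kN.
Allowable strength R_n/Ω = 631 / 2 = 316 kN.

316 kN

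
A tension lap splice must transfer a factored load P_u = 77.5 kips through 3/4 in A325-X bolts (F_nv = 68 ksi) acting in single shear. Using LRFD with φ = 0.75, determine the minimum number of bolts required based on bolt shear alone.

4 bolts

A_b = π·0.75²/4 = 0.4418 in².
Per-bolt design strength φR_n = 0.75 × 68 × 0.4418 × 1 = 22.53 kips.
n ≥ 77.5 / 22.53 = 3.44 → use 4 bolts.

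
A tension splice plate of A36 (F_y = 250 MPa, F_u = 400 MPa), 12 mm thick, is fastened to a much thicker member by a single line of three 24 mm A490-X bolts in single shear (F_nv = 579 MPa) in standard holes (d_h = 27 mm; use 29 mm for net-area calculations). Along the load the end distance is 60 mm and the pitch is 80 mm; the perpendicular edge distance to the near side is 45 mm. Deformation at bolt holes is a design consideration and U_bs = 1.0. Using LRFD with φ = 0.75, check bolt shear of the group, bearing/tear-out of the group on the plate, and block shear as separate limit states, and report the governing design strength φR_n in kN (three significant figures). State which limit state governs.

407 kN (block shear governs)

Bolt shear: A_b = π·24²/4 = 452.4 mm²; R_n = 579 × 452.4 × 3 × 1 / 1000 = 785.8 kN → 0.75 × 785.8 = 589 kN.
Bearing: edge l_c = 46.5, r_n = 267.8 kN; interior l_c = 53, r_n = 276.5 kN; R_n = 267.8 + 2·276.5 = 820.8 kN → 616 kN.
Block shear: A_gv = 2640, A_nv = 1770, A_nt = 366 mm²; R_n = min(0.6F_uA_nv, 0.6F_yA_gv) + U_bs·F_u·A_nt = 542.4 kN → 407 kN.
Block shear governs: 407 kN.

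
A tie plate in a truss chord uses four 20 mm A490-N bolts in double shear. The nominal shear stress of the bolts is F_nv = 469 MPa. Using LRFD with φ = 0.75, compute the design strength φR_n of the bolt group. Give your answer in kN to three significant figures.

A_b = π × 20² / 4 = 314.2 mm².
R_n = F_nv · A_b · n · n_s = 469 × 314.2 × 4 × 2 / 1000 = 1179 kN.
Design strength φR_n = 0.75 × 1179 = 884 kN.

884 kN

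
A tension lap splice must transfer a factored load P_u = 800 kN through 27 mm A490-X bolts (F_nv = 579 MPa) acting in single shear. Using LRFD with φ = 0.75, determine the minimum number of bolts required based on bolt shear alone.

A_b = π·27²/4 = 572.6 mm².
Per-bolt design strength φR_n = 0.75 × 579 × 572.6 × 1 / 1000 = 248.6 kN.
n ≥ 800 / 248.6 = 3.218 → use 4 bolts.

4 bolts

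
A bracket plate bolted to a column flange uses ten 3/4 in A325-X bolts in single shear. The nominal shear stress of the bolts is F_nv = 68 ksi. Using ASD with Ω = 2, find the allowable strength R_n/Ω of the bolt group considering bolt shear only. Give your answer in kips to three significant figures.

150 kips

A_b = π × 0.75² / 4 = 0.4418 in².
R_n = F_nv · A_b · n · n_s = 68 × 0.4418 × 10 × 1 = 300.4 kips.
Allowable strength R_n/Ω = 300.4 / 2 = 150 kips.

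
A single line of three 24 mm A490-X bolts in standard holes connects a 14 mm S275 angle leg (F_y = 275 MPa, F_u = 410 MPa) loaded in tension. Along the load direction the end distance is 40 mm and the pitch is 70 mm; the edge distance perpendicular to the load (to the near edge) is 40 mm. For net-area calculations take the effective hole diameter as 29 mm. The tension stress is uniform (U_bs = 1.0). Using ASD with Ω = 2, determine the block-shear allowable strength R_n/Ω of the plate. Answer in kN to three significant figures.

Shear plane L_v = 40 + 2·70 = 180 mm; A_gv = 180 × 14 = 2520 mm².
A_nv = (180 − 2.5·29) × 14 = 1505 mm².
A_nt = (40 − 0.5·29) × 14 = 357 mm².
0.6 F_u A_nv = 370.2 kN; 0.6 F_y A_gv = 415.8 kN → shear rupture governs the shear term.
R_n = 370.2 + 1.0 × 410 × 357 / 1000 = 516.6 kN.
Allowable strength R_n/Ω = 516.6 / 2 = 258 kN.

258 kN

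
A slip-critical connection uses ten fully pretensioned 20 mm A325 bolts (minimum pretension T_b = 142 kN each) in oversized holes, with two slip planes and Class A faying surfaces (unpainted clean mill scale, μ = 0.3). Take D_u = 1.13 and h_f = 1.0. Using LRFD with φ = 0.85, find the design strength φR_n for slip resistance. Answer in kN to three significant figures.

R_n = μ · D_u · h_f · T_b · n_s · n_b = 0.3 × 1.13 × 1.0 × 142 × 2 × 10 = 962.8 kN.
Design strength φR_n = 0.85 × 962.8 = 818 kN.

818 kN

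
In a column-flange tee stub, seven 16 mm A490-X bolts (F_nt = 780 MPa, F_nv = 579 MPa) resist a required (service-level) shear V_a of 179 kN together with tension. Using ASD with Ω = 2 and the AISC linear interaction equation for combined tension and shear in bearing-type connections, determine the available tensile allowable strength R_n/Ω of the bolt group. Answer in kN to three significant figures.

A_b = π·16²/4 = 201.1 mm²; f_rv = 179 × 1000 / (7 × 201.1) = 127.2 MPa.
F'_nt = 1.3 F_nt − (Ω F_nt / F_nv) f_rv = 1.3·780 − (2·780/579)·127.2 = 671.3 MPa, capped at F_nt → F'_nt = 671.3 MPa.
R_n = F'_nt · A_b · n = 671.3 × 201.1 × 7 / 1000 = 944.9 kN.
Allowable strength R_n/Ω = 944.9 / 2 = 472 kN.

472 kN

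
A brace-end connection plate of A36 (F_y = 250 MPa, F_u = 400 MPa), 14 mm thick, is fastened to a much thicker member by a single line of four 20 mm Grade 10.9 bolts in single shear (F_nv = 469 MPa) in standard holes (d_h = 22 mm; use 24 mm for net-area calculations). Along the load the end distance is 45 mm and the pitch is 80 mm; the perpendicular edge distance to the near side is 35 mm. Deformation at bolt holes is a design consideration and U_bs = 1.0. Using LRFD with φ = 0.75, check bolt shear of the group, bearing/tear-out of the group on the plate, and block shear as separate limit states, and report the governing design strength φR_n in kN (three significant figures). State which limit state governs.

Bolt shear: A_b = π·20²/4 = 314.2 mm²; R_n = 469 × 314.2 × 4 × 1 / 1000 = 589.4 kN → 0.75 × 589.4 = 442 kN.
Bearing: edge l_c = 34, r_n = 228.5 kN; interior l_c = 58, r_n = 268.8 kN; R_n = 228.5 + 3·268.8 = 1035 kN → 776 kN.
Block shear: A_gv = 3990, A_nv = 2814, A_nt = 322 mm²; R_n = min(0.6F_uA_nv, 0.6F_yA_gv) + U_bs·F_u·A_nt = 727.3 kN → 545 kN.
Bolt shear governs: 442 kN.

442 kN (bolt shear governs)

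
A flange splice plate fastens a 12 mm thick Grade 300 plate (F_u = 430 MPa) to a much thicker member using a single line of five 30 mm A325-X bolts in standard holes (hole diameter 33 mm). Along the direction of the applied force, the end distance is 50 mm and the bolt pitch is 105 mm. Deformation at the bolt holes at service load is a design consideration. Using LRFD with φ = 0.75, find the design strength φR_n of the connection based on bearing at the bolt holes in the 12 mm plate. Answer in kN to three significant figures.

Per bolt r_n = 1.2 l_c t F_u ≤ 2.4 d t F_u; upper limit = 2.4 × 30 × 12 × 430 / 1000 = 371.5 kN.
Edge bolt: l_c = 50 − 33/2 = 33.5 mm → 1.2 × 33.5 × 12 × 430 / 1000 = 207.4 → r_n = 207.4 kN.
Interior bolts: l_c = 105 − 33 = 72 mm → 1.2 × 72 × 12 × 430 / 1000 = 445.8 → r_n = 371.5 kN.
R_n = 1 × 207.4 + 4 × 371.5 = 1694 kN.
Design strength φR_n = 0.75 × 1694 = 1270 kN.

1270 kN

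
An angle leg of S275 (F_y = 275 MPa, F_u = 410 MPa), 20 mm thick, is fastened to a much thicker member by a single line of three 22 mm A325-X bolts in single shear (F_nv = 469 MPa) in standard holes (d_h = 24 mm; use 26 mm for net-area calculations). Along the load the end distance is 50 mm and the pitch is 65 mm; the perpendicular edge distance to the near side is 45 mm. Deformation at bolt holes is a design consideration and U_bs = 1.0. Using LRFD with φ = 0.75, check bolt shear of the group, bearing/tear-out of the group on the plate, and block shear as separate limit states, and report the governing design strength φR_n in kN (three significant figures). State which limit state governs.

Bolt shear: A_b = π·22²/4 = 380.1 mm²; R_n = 469 × 380.1 × 3 × 1 / 1000 = 534.8 kN → 0.75 × 534.8 = 401 kN.
Bearing: edge l_c = 38, r_n = 373.9 kN; interior l_c = 41, r_n = 403.4 kN; R_n = 373.9 + 2·403.4 = 1181 kN → 886 kN.
Block shear: A_gv = 3600, A_nv = 2300, A_nt = 640 mm²; R_n = min(0.6F_uA_nv, 0.6F_yA_gv) + U_bs·F_u·A_nt = 828.2 kN → 621 kN.
Bolt shear governs: 401 kN.

401 kN (bolt shear governs)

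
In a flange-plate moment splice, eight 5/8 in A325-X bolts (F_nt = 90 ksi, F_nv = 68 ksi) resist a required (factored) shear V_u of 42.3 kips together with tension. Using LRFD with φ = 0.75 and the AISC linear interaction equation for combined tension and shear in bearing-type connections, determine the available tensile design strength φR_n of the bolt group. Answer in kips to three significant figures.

159 kips

A_b = π·0.625²/4 = 0.3068 in²; f_rv = 42.3 / (8 × 0.3068) = 17.23 ksi.
F'_nt = 1.3 F_nt − (F_nt / φF_nv) f_rv = 1.3·90 − (90/(0.75·68))·17.23 = 86.59 ksi, capped at F_nt → F'_nt = 86.59 ksi.
R_n = F'_nt · A_b · n = 86.59 × 0.3068 × 8 = 212.5 kips.
Design strength φR_n = 0.75 × 212.5 = 159 kips.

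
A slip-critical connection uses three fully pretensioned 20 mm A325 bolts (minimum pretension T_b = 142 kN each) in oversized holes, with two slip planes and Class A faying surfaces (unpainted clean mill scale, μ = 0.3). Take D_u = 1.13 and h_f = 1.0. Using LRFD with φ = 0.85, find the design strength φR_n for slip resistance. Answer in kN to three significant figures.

R_n = μ · D_u · h_f · T_b · n_s · n_b = 0.3 × 1.13 × 1.0 × 142 × 2 × 3 = 288.8 kN.
Design strength φR_n = 0.85 × 288.8 = 246 kN.

246 kN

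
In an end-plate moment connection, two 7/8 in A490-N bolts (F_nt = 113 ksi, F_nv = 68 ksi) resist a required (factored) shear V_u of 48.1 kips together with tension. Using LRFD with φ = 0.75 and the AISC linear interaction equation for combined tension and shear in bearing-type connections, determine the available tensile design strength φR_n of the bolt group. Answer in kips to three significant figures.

52.6 kips

A_b = π·0.875²/4 = 0.6013 in²; f_rv = 48.1 / (2 × 0.6013) = 40 ksi.
F'_nt = 1.3 F_nt − (F_nt / φF_nv) f_rv = 1.3·113 − (113/(0.75·68))·40 = 58.28 ksi, capped at F_nt → F'_nt = 58.28 ksi.
R_n = F'_nt · A_b · n = 58.28 × 0.6013 × 2 = 70.09 kips.
Design strength φR_n = 0.75 × 70.09 = 52.6 kips.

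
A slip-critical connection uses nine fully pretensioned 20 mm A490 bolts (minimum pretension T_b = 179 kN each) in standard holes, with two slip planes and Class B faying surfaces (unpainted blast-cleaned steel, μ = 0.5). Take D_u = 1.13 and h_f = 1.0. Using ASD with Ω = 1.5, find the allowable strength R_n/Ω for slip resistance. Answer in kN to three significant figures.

R_n = μ · D_u · h_f · T_b · n_s · n_b = 0.5 × 1.13 × 1.0 × 179 × 2 × 9 = 1820 kN.
Allowable strength R_n/Ω = 1820 / 1.5 = 1210 kN.

1210 kN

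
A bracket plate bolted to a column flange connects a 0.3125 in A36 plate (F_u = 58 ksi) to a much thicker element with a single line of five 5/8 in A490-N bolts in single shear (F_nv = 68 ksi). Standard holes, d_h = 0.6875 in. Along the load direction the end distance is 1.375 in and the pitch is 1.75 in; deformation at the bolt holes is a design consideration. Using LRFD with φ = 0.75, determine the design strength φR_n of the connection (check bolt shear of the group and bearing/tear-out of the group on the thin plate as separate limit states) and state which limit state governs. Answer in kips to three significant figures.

78.2 kips (bolt shear governs)

Bolt shear: A_b = π·0.625²/4 = 0.3068 in²; R_n = 68 × 0.3068 × 5 × 1 = 104.3 kips → 0.75 × 104.3 = 78.2 kips.
Bearing (1.2 l_c t F_u ≤ 2.4 d t F_u): upper limit = 2.4·0.625·0.3125·58 = 27.19 kips.
  Edge l_c = 1.375 − 0.6875/2 = 1.031 → r_n = 22.43 kips; interior l_c = 1.75 − 0.6875 = 1.062 → r_n = 23.11 kips.
  R_n,bearing = 1·22.43 + 4·23.11 = 114.9 kips → 0.75 × 114.9 = 86.2 kips.
Bolt shear governs: 78.2 kips.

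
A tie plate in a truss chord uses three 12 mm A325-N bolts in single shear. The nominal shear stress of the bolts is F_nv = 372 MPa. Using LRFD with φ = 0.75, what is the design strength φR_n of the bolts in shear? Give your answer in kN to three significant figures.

94.7 kN

A_b = π × 12² / 4 = 113.1 mm².
R_n = F_nv · A_b · n · n_s = 372 × 113.1 × 3 × 1 / 1000 = 126.2 kN.
Design strength φR_n = 0.75 × 126.2 = 94.7 kN.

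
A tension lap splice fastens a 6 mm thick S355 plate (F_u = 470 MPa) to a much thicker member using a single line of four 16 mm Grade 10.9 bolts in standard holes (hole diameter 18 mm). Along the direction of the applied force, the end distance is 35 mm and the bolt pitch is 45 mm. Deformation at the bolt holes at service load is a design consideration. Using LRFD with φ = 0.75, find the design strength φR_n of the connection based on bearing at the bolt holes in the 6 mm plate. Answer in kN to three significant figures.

Per bolt r_n = 1.2 l_c t F_u ≤ 2.4 d t F_u; upper limit = 2.4 × 16 × 6 × 470 / 1000 = 108.3 kN.
Edge bolt: l_c = 35 − 18/2 = 26 mm → 1.2 × 26 × 6 × 470 / 1000 = 87.98 → r_n = 87.98 kN.
Interior bolts: l_c = 45 − 18 = 27 mm → 1.2 × 27 × 6 × 470 / 1000 = 91.37 → r_n = 91.37 kN.
R_n = 1 × 87.98 + 3 × 91.37 = 362.1 kN.
Design strength φR_n = 0.75 × 362.1 = 272 kN.

272 kN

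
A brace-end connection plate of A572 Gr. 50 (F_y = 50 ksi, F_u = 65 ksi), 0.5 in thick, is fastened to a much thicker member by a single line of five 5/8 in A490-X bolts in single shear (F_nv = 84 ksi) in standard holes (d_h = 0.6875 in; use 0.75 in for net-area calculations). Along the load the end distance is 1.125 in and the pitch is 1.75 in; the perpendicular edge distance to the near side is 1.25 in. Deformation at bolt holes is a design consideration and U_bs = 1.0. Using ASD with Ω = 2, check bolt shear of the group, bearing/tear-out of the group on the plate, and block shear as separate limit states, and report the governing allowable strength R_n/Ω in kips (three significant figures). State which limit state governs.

60.5 kips (block shear governs)

Bolt shear: A_b = π·0.625²/4 = 0.3068 in²; R_n = 84 × 0.3068 × 5 × 1 = 128.9 kips → 128.9 / 2 = 64.4 kips.
Bearing: edge l_c = 0.7812, r_n = 30.47 kips; interior l_c = 1.062, r_n = 41.44 kips; R_n = 30.47 + 4·41.44 = 196.2 kips → 98.1 kips.
Block shear: A_gv = 4.062, A_nv = 2.375, A_nt = 0.4375 in²; R_n = min(0.6F_uA_nv, 0.6F_yA_gv) + U_bs·F_u·A_nt = 121.1 kips → 60.5 kips.
Block shear governs: 60.5 kips.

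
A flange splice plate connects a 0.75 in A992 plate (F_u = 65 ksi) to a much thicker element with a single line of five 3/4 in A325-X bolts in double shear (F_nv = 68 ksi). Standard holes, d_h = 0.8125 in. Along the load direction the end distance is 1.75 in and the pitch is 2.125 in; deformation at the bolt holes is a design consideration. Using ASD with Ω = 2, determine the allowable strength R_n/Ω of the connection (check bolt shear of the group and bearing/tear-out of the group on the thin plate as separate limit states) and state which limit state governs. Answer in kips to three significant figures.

150 kips (bolt shear governs)

Bolt shear: A_b = π·0.75²/4 = 0.4418 in²; R_n = 68 × 0.4418 × 5 × 2 = 300.4 kips → 300.4 / 2 = 150 kips.
Bearing (1.2 l_c t F_u ≤ 2.4 d t F_u): upper limit = 2.4·0.75·0.75·65 = 87.75 kips.
  Edge l_c = 1.75 − 0.8125/2 = 1.344 → r_n = 78.61 kips; interior l_c = 2.125 − 0.8125 = 1.312 → r_n = 76.78 kips.
  R_n,bearing = 1·78.61 + 4·76.78 = 385.7 kips → 385.7 / 2 = 193 kips.
Bolt shear governs: 150 kips.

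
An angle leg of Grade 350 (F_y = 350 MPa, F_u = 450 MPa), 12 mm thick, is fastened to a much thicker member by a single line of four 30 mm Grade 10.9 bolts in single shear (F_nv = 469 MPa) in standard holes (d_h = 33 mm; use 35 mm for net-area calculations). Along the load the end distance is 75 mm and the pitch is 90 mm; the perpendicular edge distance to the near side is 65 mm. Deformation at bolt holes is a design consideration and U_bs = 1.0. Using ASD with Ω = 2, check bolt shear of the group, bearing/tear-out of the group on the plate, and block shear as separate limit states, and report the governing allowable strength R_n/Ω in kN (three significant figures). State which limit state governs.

Bolt shear: A_b = π·30²/4 = 706.9 mm²; R_n = 469 × 706.9 × 4 × 1 / 1000 = 1326 kN → 1326 / 2 = 663 kN.
Bearing: edge l_c = 58.5, r_n = 379.1 kN; interior l_c = 57, r_n = 369.4 kN; R_n = 379.1 + 3·369.4 = 1487 kN → 744 kN.
Block shear: A_gv = 4140, A_nv = 2670, A_nt = 570 mm²; R_n = min(0.6F_uA_nv, 0.6F_yA_gv) + U_bs·F_u·A_nt = 977.4 kN → 489 kN.
Block shear governs: 489 kN.

489 kN (block shear governs)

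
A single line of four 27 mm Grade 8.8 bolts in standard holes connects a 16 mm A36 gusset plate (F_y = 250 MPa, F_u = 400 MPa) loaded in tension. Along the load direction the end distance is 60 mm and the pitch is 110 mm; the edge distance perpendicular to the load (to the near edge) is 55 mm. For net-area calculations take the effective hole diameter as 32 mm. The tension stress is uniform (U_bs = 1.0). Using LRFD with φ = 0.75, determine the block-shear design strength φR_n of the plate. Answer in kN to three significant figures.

889 kN

Shear plane L_v = 60 + 3·110 = 390 mm; A_gv = 390 × 16 = 6240 mm².
A_nv = (390 − 3.5·32) × 16 = 4448 mm².
A_nt = (55 − 0.5·32) × 16 = 624 mm².
0.6 F_u A_nv = 1068 kN; 0.6 F_y A_gv = 936 kN → shear yielding governs the shear term.
R_n = 936 + 1.0 × 400 × 624 / 1000 = 1186 kN.
Design strength φR_n = 0.75 × 1186 = 889 kN.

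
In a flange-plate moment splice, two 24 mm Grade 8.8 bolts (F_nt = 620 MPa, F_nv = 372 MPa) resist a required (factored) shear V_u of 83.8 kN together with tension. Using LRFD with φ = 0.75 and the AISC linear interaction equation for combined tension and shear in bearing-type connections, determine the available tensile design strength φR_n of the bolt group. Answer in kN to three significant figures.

407 kN

A_b = π·24²/4 = 452.4 mm²; f_rv = 83.8 × 1000 / (2 × 452.4) = 92.62 MPa.
F'_nt = 1.3 F_nt − (F_nt / φF_nv) f_rv = 1.3·620 − (620/(0.75·372))·92.62 = 600.2 MPa, capped at F_nt → F'_nt = 600.2 MPa.
R_n = F'_nt · A_b · n = 600.2 × 452.4 × 2 / 1000 = 543 kN.
Design strength φR_n = 0.75 × 543 = 407 kN.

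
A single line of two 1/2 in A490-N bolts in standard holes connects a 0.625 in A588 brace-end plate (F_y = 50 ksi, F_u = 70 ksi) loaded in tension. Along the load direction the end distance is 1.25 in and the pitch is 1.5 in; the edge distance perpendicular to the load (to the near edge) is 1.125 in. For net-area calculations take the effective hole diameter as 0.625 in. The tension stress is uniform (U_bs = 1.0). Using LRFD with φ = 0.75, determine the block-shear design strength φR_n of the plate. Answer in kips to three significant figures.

62.3 kips

Shear plane L_v = 1.25 + 1·1.5 = 2.75 in; A_gv = 2.75 × 0.625 = 1.719 in².
A_nv = (2.75 − 1.5·0.625) × 0.625 = 1.133 in².
A_nt = (1.125 − 0.5·0.625) × 0.625 = 0.5078 in².
0.6 F_u A_nv = 47.58 kips; 0.6 F_y A_gv = 51.56 kips → shear rupture governs the shear term.
R_n = 47.58 + 1.0 × 70 × 0.5078 = 83.12 kips.
Design strength φR_n = 0.75 × 83.12 = 62.3 kips.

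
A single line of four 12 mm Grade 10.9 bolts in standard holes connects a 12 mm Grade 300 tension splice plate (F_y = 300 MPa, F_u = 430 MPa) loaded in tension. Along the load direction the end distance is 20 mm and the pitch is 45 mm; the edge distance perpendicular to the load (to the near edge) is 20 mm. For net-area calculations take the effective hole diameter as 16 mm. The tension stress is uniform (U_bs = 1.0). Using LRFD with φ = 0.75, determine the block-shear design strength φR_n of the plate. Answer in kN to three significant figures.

276 kN

Shear plane L_v = 20 + 3·45 = 155 mm; A_gv = 155 × 12 = 1860 mm².
A_nv = (155 − 3.5·16) × 12 = 1188 mm².
A_nt = (20 − 0.5·16) × 12 = 144 mm².
0.6 F_u A_nv = 306.5 kN; 0.6 F_y A_gv = 334.8 kN → shear rupture governs the shear term.
R_n = 306.5 + 1.0 × 430 × 144 / 1000 = 368.4 kN.
Design strength φR_n = 0.75 × 368.4 = 276 kN.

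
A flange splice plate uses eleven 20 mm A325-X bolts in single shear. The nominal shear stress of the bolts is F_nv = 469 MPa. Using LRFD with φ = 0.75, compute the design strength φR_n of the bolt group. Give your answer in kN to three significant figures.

A_b = π × 20² / 4 = 314.2 mm².
R_n = F_nv · A_b · n · n_s = 469 × 314.2 × 11 × 1 / 1000 = 1621 kN.
Design strength φR_n = 0.75 × 1621 = 1220 kN.

1220 kN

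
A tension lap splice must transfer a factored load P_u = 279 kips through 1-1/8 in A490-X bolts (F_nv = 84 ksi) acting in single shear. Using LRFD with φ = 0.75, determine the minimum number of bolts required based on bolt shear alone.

A_b = π·1.125²/4 = 0.994 in².
Per-bolt design strength φR_n = 0.75 × 84 × 0.994 × 1 = 62.62 kips.
n ≥ 279 / 62.62 = 4.455 → use 5 bolts.

5 bolts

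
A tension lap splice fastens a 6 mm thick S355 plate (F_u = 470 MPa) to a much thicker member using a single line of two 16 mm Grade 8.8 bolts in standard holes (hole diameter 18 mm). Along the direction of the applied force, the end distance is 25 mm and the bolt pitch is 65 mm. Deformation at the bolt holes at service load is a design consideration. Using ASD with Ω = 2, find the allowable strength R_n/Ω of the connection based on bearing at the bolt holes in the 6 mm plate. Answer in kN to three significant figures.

Per bolt r_n = 1.2 l_c t F_u ≤ 2.4 d t F_u; upper limit = 2.4 × 16 × 6 × 470 / 1000 = 108.3 kN.
Edge bolt: l_c = 25 − 18/2 = 16 mm → 1.2 × 16 × 6 × 470 / 1000 = 54.14 → r_n = 54.14 kN.
Interior bolts: l_c = 65 − 18 = 47 mm → 1.2 × 47 × 6 × 470 / 1000 = 159 → r_n = 108.3 kN.
R_n = 1 × 54.14 + 1 × 108.3 = 162.4 kN.
Allowable strength R_n/Ω = 162.4 / 2 = 81.2 kN.

81.2 kN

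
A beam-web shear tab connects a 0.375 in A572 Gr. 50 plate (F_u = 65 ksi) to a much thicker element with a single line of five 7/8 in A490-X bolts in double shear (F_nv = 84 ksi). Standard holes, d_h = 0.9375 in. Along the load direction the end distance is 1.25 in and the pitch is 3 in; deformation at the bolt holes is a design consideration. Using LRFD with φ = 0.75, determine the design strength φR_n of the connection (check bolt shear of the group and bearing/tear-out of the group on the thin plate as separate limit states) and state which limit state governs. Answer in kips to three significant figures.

Bolt shear: A_b = π·0.875²/4 = 0.6013 in²; R_n = 84 × 0.6013 × 5 × 2 = 505.1 kips → 0.75 × 505.1 = 379 kips.
Bearing (1.2 l_c t F_u ≤ 2.4 d t F_u): upper limit = 2.4·0.875·0.375·65 = 51.19 kips.
  Edge l_c = 1.25 − 0.9375/2 = 0.7812 → r_n = 22.85 kips; interior l_c = 3 − 0.9375 = 2.062 → r_n = 51.19 kips.
  R_n,bearing = 1·22.85 + 4·51.19 = 227.6 kips → 0.75 × 227.6 = 171 kips.
Bearing governs: 171 kips.

171 kips (bearing governs)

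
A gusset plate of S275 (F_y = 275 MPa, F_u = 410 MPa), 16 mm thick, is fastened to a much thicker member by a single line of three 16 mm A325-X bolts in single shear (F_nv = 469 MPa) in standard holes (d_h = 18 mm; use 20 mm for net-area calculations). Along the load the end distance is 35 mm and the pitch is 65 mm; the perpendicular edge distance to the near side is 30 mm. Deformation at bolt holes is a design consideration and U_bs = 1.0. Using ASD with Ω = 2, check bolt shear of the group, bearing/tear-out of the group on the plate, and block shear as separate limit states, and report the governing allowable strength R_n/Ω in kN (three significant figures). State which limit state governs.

Bolt shear: A_b = π·16²/4 = 201.1 mm²; R_n = 469 × 201.1 × 3 × 1 / 1000 = 282.9 kN → 282.9 / 2 = 141 kN.
Bearing: edge l_c = 26, r_n = 204.7 kN; interior l_c = 47, r_n = 251.9 kN; R_n = 204.7 + 2·251.9 = 708.5 kN → 354 kN.
Block shear: A_gv = 2640, A_nv = 1840, A_nt = 320 mm²; R_n = min(0.6F_uA_nv, 0.6F_yA_gv) + U_bs·F_u·A_nt = 566.8 kN → 283 kN.
Bolt shear governs: 141 kN.

141 kN (bolt shear governs)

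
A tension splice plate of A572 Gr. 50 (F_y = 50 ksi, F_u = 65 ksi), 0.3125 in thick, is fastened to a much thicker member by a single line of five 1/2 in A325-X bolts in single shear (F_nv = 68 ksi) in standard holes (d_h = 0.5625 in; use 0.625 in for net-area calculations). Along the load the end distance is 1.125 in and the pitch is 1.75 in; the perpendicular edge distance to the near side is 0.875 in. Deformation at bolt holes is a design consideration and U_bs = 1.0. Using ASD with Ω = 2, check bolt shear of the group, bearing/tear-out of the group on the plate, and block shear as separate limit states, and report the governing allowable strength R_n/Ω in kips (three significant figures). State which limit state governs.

Bolt shear: A_b = π·0.5²/4 = 0.1963 in²; R_n = 68 × 0.1963 × 5 × 1 = 66.76 kips → 66.76 / 2 = 33.4 kips.
Bearing: edge l_c = 0.8438, r_n = 20.57 kips; interior l_c = 1.188, r_n = 24.38 kips; R_n = 20.57 + 4·24.38 = 118.1 kips → 59 kips.
Block shear: A_gv = 2.539, A_nv = 1.66, A_nt = 0.1758 in²; R_n = min(0.6F_uA_nv, 0.6F_yA_gv) + U_bs·F_u·A_nt = 76.17 kips → 38.1 kips.
Bolt shear governs: 33.4 kips.

33.4 kips (bolt shear governs)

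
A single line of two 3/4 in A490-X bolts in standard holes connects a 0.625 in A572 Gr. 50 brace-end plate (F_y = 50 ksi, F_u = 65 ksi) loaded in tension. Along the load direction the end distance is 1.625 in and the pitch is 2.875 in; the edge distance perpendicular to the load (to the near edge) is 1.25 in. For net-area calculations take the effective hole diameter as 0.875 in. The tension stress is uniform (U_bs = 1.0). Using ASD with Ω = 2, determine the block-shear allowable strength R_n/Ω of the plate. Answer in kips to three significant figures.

55.4 kips

Shear plane L_v = 1.625 + 1·2.875 = 4.5 in; A_gv = 4.5 × 0.625 = 2.812 in².
A_nv = (4.5 − 1.5·0.875) × 0.625 = 1.992 in².
A_nt = (1.25 − 0.5·0.875) × 0.625 = 0.5078 in².
0.6 F_u A_nv = 77.7 kips; 0.6 F_y A_gv = 84.38 kips → shear rupture governs the shear term.
R_n = 77.7 + 1.0 × 65 × 0.5078 = 110.7 kips.
Allowable strength R_n/Ω = 110.7 / 2 = 55.4 kips.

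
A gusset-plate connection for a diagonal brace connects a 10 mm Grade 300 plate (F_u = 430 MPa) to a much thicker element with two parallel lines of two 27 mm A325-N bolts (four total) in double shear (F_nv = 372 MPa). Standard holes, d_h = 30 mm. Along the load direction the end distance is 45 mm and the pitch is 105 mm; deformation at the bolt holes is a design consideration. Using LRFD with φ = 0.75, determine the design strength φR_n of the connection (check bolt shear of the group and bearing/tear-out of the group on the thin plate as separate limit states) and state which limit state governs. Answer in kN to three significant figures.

650 kN (bearing governs)

Bolt shear: A_b = π·27²/4 = 572.6 mm²; R_n = 372 × 572.6 × 4 × 2 / 1000 = 1704 kN → 0.75 × 1704 = 1280 kN.
Bearing (1.2 l_c t F_u ≤ 2.4 d t F_u): upper limit = 2.4·27·10·430 / 1000 = 278.6 kN.
  Edge l_c = 45 − 30/2 = 30 → r_n = 154.8 kN; interior l_c = 105 − 30 = 75 → r_n = 278.6 kN.
  R_n,bearing = 2·154.8 + 2·278.6 = 866.9 kN → 0.75 × 866.9 = 650 kN.
Bearing governs: 650 kN.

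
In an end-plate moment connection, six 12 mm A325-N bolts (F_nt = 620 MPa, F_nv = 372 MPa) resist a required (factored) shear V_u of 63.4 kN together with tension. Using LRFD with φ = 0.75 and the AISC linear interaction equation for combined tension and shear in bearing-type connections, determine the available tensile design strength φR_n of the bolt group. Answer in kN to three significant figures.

A_b = π·12²/4 = 113.1 mm²; f_rv = 63.4 × 1000 / (6 × 113.1) = 93.43 MPa.
F'_nt = 1.3 F_nt − (F_nt / φF_nv) f_rv = 1.3·620 − (620/(0.75·372))·93.43 = 598.4 MPa, capped at F_nt → F'_nt = 598.4 MPa.
R_n = F'_nt · A_b · n = 598.4 × 113.1 × 6 / 1000 = 406 kN.
Design strength φR_n = 0.75 × 406 = 305 kN.

305 kN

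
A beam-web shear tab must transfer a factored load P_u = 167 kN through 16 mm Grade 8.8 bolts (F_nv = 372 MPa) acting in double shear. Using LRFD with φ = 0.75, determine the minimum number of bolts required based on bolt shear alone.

A_b = π·16²/4 = 201.1 mm².
Per-bolt design strength φR_n = 0.75 × 372 × 201.1 × 2 / 1000 = 112.2 kN.
n ≥ 167 / 112.2 = 1.489 → use 2 bolts.

2 bolts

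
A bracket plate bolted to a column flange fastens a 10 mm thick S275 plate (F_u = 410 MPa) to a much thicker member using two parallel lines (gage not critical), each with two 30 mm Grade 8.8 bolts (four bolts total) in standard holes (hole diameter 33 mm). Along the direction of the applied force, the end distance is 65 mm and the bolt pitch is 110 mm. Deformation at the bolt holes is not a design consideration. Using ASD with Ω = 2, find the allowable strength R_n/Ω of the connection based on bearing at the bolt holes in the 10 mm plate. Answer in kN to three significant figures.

667 kN

Per bolt r_n = 1.5 l_c t F_u ≤ 3.0 d t F_u; upper limit = 3.0 × 30 × 10 × 410 / 1000 = 369 kN.
Edge bolt: l_c = 65 − 33/2 = 48.5 mm → 1.5 × 48.5 × 10 × 410 / 1000 = 298.3 → r_n = 298.3 kN.
Interior bolts: l_c = 110 − 33 = 77 mm → 1.5 × 77 × 10 × 410 / 1000 = 473.6 → r_n = 369 kN.
R_n = 2 × 298.3 + 2 × 369 = 1335 kN.
Allowable strength R_n/Ω = 1335 / 2 = 667 kN.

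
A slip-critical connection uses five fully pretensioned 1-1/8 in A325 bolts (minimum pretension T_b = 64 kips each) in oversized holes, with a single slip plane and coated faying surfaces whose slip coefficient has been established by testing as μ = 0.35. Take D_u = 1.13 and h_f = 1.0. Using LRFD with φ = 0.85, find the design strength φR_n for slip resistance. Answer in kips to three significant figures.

R_n = μ · D_u · h_f · T_b · n_s · n_b = 0.35 × 1.13 × 1.0 × 64 × 1 × 5 = 126.6 kips.
Design strength φR_n = 0.85 × 126.6 = 108 kips.

108 kips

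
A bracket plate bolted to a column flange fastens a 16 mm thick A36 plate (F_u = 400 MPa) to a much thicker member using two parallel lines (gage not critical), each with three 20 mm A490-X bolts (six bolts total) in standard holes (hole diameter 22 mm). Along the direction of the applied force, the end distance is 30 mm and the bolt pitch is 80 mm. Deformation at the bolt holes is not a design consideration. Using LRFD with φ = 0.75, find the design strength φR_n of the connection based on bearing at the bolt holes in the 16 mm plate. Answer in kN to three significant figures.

1430 kN

Per bolt r_n = 1.5 l_c t F_u ≤ 3.0 d t F_u; upper limit = 3.0 × 20 × 16 × 400 / 1000 = 384 kN.
Edge bolt: l_c = 30 − 22/2 = 19 mm → 1.5 × 19 × 16 × 400 / 1000 = 182.4 → r_n = 182.4 kN.
Interior bolts: l_c = 80 − 22 = 58 mm → 1.5 × 58 × 16 × 400 / 1000 = 556.8 → r_n = 384 kN.
R_n = 2 × 182.4 + 4 × 384 = 1901 kN.
Design strength φR_n = 0.75 × 1901 = 1430 kN.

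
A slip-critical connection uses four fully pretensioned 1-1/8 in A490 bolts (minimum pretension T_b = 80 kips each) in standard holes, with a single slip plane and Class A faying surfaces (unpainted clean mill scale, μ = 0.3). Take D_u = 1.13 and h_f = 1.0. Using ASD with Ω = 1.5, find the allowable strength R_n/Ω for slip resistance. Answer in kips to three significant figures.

R_n = μ · D_u · h_f · T_b · n_s · n_b = 0.3 × 1.13 × 1.0 × 80 × 1 × 4 = 108.5 kips.
Allowable strength R_n/Ω = 108.5 / 1.5 = 72.3 kips.

72.3 kips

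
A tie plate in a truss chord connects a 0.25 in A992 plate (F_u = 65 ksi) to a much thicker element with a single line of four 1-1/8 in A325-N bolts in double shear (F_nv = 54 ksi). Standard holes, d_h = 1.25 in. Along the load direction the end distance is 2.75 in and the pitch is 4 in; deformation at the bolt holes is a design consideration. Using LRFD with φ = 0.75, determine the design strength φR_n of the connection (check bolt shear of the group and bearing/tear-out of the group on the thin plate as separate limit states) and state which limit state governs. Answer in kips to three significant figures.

130 kips (bearing governs)

Bolt shear: A_b = π·1.125²/4 = 0.994 in²; R_n = 54 × 0.994 × 4 × 2 = 429.4 kips → 0.75 × 429.4 = 322 kips.
Bearing (1.2 l_c t F_u ≤ 2.4 d t F_u): upper limit = 2.4·1.125·0.25·65 = 43.87 kips.
  Edge l_c = 2.75 − 1.25/2 = 2.125 → r_n = 41.44 kips; interior l_c = 4 − 1.25 = 2.75 → r_n = 43.87 kips.
  R_n,bearing = 1·41.44 + 3·43.87 = 173.1 kips → 0.75 × 173.1 = 130 kips.
Bearing governs: 130 kips.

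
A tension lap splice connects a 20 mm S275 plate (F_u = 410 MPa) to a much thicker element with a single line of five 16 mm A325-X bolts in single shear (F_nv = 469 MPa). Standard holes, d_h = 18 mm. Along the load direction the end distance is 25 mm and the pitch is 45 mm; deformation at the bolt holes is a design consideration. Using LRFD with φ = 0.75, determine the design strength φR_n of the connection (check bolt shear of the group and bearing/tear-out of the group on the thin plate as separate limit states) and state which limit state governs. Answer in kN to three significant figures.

354 kN (bolt shear governs)

Bolt shear: A_b = π·16²/4 = 201.1 mm²; R_n = 469 × 201.1 × 5 × 1 / 1000 = 471.5 kN → 0.75 × 471.5 = 354 kN.
Bearing (1.2 l_c t F_u ≤ 2.4 d t F_u): upper limit = 2.4·16·20·410 / 1000 = 314.9 kN.
  Edge l_c = 25 − 18/2 = 16 → r_n = 157.4 kN; interior l_c = 45 − 18 = 27 → r_n = 265.7 kN.
  R_n,bearing = 1·157.4 + 4·265.7 = 1220 kN → 0.75 × 1220 = 915 kN.
Bolt shear governs: 354 kN.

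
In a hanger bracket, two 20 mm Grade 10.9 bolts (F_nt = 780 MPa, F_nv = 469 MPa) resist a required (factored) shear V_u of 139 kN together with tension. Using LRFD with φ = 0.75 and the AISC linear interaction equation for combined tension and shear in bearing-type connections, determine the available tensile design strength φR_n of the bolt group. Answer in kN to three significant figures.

A_b = π·20²/4 = 314.2 mm²; f_rv = 139 × 1000 / (2 × 314.2) = 221.2 MPa.
F'_nt = 1.3 F_nt − (F_nt / φF_nv) f_rv = 1.3·780 − (780/(0.75·469))·221.2 = 523.4 MPa, capped at F_nt → F'_nt = 523.4 MPa.
R_n = F'_nt · A_b · n = 523.4 × 314.2 × 2 / 1000 = 328.9 kN.
Design strength φR_n = 0.75 × 328.9 = 247 kN.

247 kN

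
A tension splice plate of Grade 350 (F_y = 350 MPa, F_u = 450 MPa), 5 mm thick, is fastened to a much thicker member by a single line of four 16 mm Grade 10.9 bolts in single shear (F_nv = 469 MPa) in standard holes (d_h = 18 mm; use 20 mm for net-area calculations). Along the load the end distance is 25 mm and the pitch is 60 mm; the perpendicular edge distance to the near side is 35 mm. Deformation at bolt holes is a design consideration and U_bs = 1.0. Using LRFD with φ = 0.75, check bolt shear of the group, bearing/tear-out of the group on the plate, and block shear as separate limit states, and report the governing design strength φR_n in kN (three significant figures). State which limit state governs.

Bolt shear: A_b = π·16²/4 = 201.1 mm²; R_n = 469 × 201.1 × 4 × 1 / 1000 = 377.2 kN → 0.75 × 377.2 = 283 kN.
Bearing: edge l_c = 16, r_n = 43.2 kN; interior l_c = 42, r_n = 86.4 kN; R_n = 43.2 + 3·86.4 = 302.4 kN → 227 kN.
Block shear: A_gv = 1025, A_nv = 675, A_nt = 125 mm²; R_n = min(0.6F_uA_nv, 0.6F_yA_gv) + U_bs·F_u·A_nt = 238.5 kN → 179 kN.
Block shear governs: 179 kN.

179 kN (block shear governs)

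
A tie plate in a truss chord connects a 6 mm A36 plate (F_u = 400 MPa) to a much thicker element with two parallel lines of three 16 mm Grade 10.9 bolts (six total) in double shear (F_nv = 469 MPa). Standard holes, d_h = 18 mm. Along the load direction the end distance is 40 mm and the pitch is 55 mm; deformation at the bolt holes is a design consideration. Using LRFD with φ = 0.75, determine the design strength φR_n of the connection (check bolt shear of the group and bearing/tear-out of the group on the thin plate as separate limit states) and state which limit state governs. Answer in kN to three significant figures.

Bolt shear: A_b = π·16²/4 = 201.1 mm²; R_n = 469 × 201.1 × 6 × 2 / 1000 = 1132 kN → 0.75 × 1132 = 849 kN.
Bearing (1.2 l_c t F_u ≤ 2.4 d t F_u): upper limit = 2.4·16·6·400 / 1000 = 92.16 kN.
  Edge l_c = 40 − 18/2 = 31 → r_n = 89.28 kN; interior l_c = 55 − 18 = 37 → r_n = 92.16 kN.
  R_n,bearing = 2·89.28 + 4·92.16 = 547.2 kN → 0.75 × 547.2 = 410 kN.
Bearing governs: 410 kN.

410 kN (bearing governs)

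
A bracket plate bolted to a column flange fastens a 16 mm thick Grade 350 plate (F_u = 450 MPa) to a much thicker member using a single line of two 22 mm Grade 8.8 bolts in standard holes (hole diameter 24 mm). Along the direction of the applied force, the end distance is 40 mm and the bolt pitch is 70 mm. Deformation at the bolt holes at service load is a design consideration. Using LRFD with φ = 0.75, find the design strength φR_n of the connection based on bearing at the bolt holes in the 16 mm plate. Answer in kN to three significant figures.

467 kN

Per bolt r_n = 1.2 l_c t F_u ≤ 2.4 d t F_u; upper limit = 2.4 × 22 × 16 × 450 / 1000 = 380.2 kN.
Edge bolt: l_c = 40 − 24/2 = 28 mm → 1.2 × 28 × 16 × 450 / 1000 = 241.9 → r_n = 241.9 kN.
Interior bolts: l_c = 70 − 24 = 46 mm → 1.2 × 46 × 16 × 450 / 1000 = 397.4 → r_n = 380.2 kN.
R_n = 1 × 241.9 + 1 × 380.2 = 622.1 kN.
Design strength φR_n = 0.75 × 622.1 = 467 kN.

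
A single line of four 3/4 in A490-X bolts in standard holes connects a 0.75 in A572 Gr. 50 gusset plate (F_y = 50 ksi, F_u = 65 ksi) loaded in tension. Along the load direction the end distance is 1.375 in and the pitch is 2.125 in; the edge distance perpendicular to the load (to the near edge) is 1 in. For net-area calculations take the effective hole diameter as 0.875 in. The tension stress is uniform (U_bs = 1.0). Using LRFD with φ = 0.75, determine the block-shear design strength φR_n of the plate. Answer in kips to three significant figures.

123 kips

Shear plane L_v = 1.375 + 3·2.125 = 7.75 in; A_gv = 7.75 × 0.75 = 5.812 in².
A_nv = (7.75 − 3.5·0.875) × 0.75 = 3.516 in².
A_nt = (1 − 0.5·0.875) × 0.75 = 0.4219 in².
0.6 F_u A_nv = 137.1 kips; 0.6 F_y A_gv = 174.4 kips → shear rupture governs the shear term.
R_n = 137.1 + 1.0 × 65 × 0.4219 = 164.5 kips.
Design strength φR_n = 0.75 × 164.5 = 123 kips.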